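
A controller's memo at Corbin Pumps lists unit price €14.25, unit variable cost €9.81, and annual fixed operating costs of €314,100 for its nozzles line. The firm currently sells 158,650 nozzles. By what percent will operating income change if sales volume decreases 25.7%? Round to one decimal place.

-46.4%

At 158,650 units, contribution = 158,650 × €4.44 = €704,406.00.
Operating income = contribution − fixed costs = €704,406.00 − €314,100 = €390,306.00.
Degree of operating leverage = €704,406.00 / €390,306.00 = 1.8048.
So EBIT moves 1.8048 × (-25.7%) = -46.4%.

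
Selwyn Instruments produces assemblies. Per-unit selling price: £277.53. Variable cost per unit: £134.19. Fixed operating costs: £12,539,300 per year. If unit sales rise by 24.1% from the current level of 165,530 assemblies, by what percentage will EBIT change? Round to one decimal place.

+51.1%

At 165,530 units, contribution = 165,530 × £143.34 = £23,727,070.20.
Operating income = contribution − fixed costs = £23,727,070.20 − £12,539,300 = £11,187,770.20.
Degree of operating leverage = £23,727,070.20 / £11,187,770.20 = 2.1208.
So EBIT moves 2.1208 × (+24.1%) = +51.1%.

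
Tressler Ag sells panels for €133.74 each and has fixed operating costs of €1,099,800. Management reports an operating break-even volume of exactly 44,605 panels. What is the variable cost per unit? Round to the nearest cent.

€109.08

Contribution per unit must be FC / Q = €1,099,800 / 44,605 = €24.6564.
Variable cost per unit = €133.74 − €24.6564 = €109.08.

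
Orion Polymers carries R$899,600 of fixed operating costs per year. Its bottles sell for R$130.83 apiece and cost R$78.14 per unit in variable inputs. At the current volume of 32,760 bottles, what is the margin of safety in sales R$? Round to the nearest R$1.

R$2,052,272

Contribution margin per unit = R$130.83 − R$78.14 = R$52.69. Break-even units = R$899,600 ÷ R$52.69 = 17,073.45; break-even revenue = 17,073.45 × R$130.83 = R$2,233,719.26.
Actual sales revenue = 32,760 × R$130.83 = R$4,285,990.80.
Margin of safety = R$4,285,990.80 − R$2,233,719.26 = R$2,052,272.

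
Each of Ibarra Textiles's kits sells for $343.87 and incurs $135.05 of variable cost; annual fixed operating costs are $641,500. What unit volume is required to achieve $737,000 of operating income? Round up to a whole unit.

Contribution margin per unit = $343.87 − $135.05 = $208.82.
Need Q such that Q × $208.82 − $641,500 = $737,000, i.e. Q = $1,378,500 / $208.82 = 6,601.38 → 6,602.

6,602 kits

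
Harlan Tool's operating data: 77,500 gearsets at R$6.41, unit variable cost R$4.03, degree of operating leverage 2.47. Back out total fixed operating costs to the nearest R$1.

At 77,500 units, contribution = 77,500 × R$2.38 = R$184,450.00.
DOL = contribution / EBIT, so EBIT = R$184,450.00 / 2.47 = R$74,676.11.
And FC = contribution − EBIT = R$184,450.00 − R$74,676.11 = R$109,774.

R$109,774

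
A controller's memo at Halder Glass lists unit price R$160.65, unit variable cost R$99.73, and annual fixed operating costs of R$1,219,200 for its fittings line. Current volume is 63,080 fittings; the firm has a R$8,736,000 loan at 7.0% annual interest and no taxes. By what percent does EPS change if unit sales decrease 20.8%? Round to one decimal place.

Contribution at this volume is 63,080 × R$60.92 = R$3,842,833.60.
Operating income = contribution − fixed costs = R$3,842,833.60 − R$1,219,200 = R$2,623,633.60.
Interest = R$611,520.00, so EBIT − I = R$2,012,113.60.
Degree of combined leverage = contribution ÷ (EBIT − I) = R$3,842,833.60 ÷ R$2,012,113.60 = 1.9098.
EPS therefore changes by 1.9098 × (-20.8%) = -39.7%.

-39.7%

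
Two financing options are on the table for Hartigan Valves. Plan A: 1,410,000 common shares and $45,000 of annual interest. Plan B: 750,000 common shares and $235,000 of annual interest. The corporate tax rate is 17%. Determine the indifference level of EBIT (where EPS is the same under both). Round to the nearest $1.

$450,909

Set EPS_A = EPS_B: (EBIT − $45,000)(1 − 0.17) ÷ 1,410,000 = (EBIT − $235,000)(1 − 0.17) ÷ 750,000.
The (1 − t) factor cancels: (EBIT − 45,000) × 750,000 = (EBIT − 235,000) × 1,410,000.
EBIT × (1,410,000 − 750,000) = 235,000 × 1,410,000 − 45,000 × 750,000 = 297,600,000,000, so EBIT = 297,600,000,000 ÷ 660,000 = 450,909.09.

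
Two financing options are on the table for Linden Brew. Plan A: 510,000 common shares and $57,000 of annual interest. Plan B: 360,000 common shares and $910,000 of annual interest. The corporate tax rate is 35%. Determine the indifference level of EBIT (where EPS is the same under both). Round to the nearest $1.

Set EPS_A = EPS_B: (EBIT − $57,000)(1 − 0.35) ÷ 510,000 = (EBIT − $910,000)(1 − 0.35) ÷ 360,000.
Cancelling (1 − t) and cross-multiplying: 360,000·(EBIT − 57,000) = 510,000·(EBIT − 910,000).
EBIT × (510,000 − 360,000) = 910,000 × 510,000 − 57,000 × 360,000 = 443,580,000,000, so EBIT = 443,580,000,000 ÷ 150,000 = 2,957,200.00.

$2,957,200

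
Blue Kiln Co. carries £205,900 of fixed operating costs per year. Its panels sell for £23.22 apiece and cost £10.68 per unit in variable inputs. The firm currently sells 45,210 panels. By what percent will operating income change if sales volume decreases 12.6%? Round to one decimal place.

-19.8%

Total contribution margin = 45,210 × £12.54 = £566,933.40.
Subtracting fixed costs: EBIT = £566,933.40 − £205,900 = £361,033.40.
So DOL = total CM / EBIT = £566,933.40 / £361,033.40 = 1.5703.
So EBIT moves 1.5703 × (-12.6%) = -19.8%.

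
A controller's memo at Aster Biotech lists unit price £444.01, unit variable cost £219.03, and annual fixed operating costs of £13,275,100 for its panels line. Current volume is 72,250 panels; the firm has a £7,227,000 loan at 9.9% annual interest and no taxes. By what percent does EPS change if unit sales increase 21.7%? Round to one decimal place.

+155.8%

At 72,250 units, contribution = 72,250 × £224.98 = £16,254,805.00.
EBIT = £16,254,805.00 − £13,275,100 = £2,979,705.00.
After interest of £715,473.00, pre-tax earnings = £2,264,232.00.
Degree of combined leverage = contribution ÷ (EBIT − I) = £16,254,805.00 ÷ £2,264,232.00 = 7.1789.
%ΔEPS = DCL × %ΔSales = 7.1789 × +21.7% = +155.8%.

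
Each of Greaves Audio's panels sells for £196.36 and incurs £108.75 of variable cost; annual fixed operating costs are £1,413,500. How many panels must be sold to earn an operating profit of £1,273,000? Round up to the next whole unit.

30,665 panels

Unit CM = price − variable cost = £196.36 − £108.75 = £87.61.
Required volume = (fixed costs + target profit) ÷ CM = (£1,413,500 + £1,273,000) ÷ £87.61 = 30,664.31, so 30,665 panels.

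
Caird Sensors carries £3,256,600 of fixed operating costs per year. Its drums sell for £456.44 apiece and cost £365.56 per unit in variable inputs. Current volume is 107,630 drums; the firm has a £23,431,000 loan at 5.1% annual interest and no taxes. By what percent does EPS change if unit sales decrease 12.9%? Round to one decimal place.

-23.7%

At 107,630 units, contribution = 107,630 × £90.88 = £9,781,414.40.
Operating income = contribution − fixed costs = £9,781,414.40 − £3,256,600 = £6,524,814.40.
After interest of £1,194,981.00, pre-tax earnings = £5,329,833.40.
DCL = total CM / (EBIT − I) = £9,781,414.40 / £5,329,833.40 = 1.8352.
%ΔEPS = DCL × %ΔSales = 1.8352 × -12.9% = -23.7%.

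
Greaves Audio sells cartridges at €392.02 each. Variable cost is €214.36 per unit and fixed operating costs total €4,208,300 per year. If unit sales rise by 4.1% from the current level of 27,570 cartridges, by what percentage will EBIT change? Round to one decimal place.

Total contribution margin = 27,570 × €177.66 = €4,898,086.20.
Operating income = contribution − fixed costs = €4,898,086.20 − €4,208,300 = €689,786.20.
Degree of operating leverage = €4,898,086.20 / €689,786.20 = 7.1009.
Operating income changes by 7.1009 × +4.1% = +29.1%.

+29.1%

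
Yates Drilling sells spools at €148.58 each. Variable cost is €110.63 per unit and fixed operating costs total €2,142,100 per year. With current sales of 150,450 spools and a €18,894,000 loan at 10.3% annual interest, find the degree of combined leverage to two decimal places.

3.52

At 150,450 units, contribution = 150,450 × €37.95 = €5,709,577.50.
EBIT = €5,709,577.50 − €2,142,100 = €3,567,477.50. Interest = €1,946,082.00, so EBIT − I = €1,621,395.50.
DCL = contribution ÷ (EBIT − I) = €5,709,577.50 ÷ €1,621,395.50 = 3.5214.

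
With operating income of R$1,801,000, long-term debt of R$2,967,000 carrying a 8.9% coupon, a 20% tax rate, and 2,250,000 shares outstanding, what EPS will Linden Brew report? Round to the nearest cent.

R$0.55

Interest = R$264,063.00, so EBT = R$1,801,000 − R$264,063.00 = R$1,536,937.00.
After tax at 20%: net income = R$1,536,937.00 × 0.80 = R$1,229,549.60.
EPS = R$1,229,549.60 ÷ 2,250,000 = R$0.55.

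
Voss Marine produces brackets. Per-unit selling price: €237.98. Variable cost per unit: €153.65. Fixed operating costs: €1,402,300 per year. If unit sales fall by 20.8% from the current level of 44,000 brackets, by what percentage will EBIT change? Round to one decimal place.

-33.4%

Contribution at this volume is 44,000 × €84.33 = €3,710,520.00.
Subtracting fixed costs: EBIT = €3,710,520.00 − €1,402,300 = €2,308,220.00.
DOL = contribution ÷ EBIT = €3,710,520.00 ÷ €2,308,220.00 = 1.6075.
Operating income changes by 1.6075 × -20.8% = -33.4%.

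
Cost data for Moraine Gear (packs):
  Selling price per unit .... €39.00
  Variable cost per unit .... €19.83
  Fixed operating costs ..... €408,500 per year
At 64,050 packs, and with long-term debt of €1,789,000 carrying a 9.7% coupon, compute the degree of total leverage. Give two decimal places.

1.90

At 64,050 units, contribution = 64,050 × €19.17 = €1,227,838.50.
Operating income = contribution − fixed costs = €1,227,838.50 − €408,500 = €819,338.50. Interest = €173,533.00, so EBIT − I = €645,805.50.
DCL = contribution ÷ (EBIT − I) = €1,227,838.50 ÷ €645,805.50 = 1.9013.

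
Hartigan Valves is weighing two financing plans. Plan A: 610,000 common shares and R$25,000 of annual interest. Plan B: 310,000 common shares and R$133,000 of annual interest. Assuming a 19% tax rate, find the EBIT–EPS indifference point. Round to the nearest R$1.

Set EPS_A = EPS_B: (EBIT − R$25,000)(1 − 0.19) ÷ 610,000 = (EBIT − R$133,000)(1 − 0.19) ÷ 310,000.
The (1 − t) factor cancels: (EBIT − 25,000) × 310,000 = (EBIT − 133,000) × 610,000.
EBIT × (610,000 − 310,000) = 133,000 × 610,000 − 25,000 × 310,000 = 73,380,000,000, so EBIT = 73,380,000,000 ÷ 300,000 = 244,600.00.

R$244,600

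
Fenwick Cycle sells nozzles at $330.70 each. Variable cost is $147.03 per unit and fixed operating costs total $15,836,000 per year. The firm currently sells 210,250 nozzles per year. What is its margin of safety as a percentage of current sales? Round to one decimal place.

59.0%

Contribution margin per unit = $330.70 − $147.03 = $183.67. Break-even units = $15,836,000 ÷ $183.67 = 86,219.85; break-even revenue = 86,219.85 × $330.70 = $28,512,904.67.
Current sales = 210,250 × $330.70 = $69,529,675.00.
Margin of safety = ($69,529,675.00 − $28,512,904.67) ÷ $69,529,675.00 = 59.0%.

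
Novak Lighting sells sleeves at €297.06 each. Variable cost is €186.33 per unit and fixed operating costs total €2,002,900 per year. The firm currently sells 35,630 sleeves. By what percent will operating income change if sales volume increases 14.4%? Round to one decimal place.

+29.2%

Contribution at this volume is 35,630 × €110.73 = €3,945,309.90.
EBIT = €3,945,309.90 − €2,002,900 = €1,942,409.90.
So DOL = total CM / EBIT = €3,945,309.90 / €1,942,409.90 = 2.0311.
%ΔEBIT = DOL × %ΔSales = 2.0311 × +14.4% = +29.2%.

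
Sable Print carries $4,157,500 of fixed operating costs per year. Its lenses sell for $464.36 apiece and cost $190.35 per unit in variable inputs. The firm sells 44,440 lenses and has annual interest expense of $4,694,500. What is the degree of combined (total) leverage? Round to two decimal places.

Contribution at this volume is 44,440 × $274.01 = $12,177,004.40.
Subtracting fixed costs: EBIT = $12,177,004.40 − $4,157,500 = $8,019,504.40. Interest = $4,694,500.00, so EBIT − I = $3,325,004.40.
DCL = contribution ÷ (EBIT − I) = $12,177,004.40 ÷ $3,325,004.40 = 3.6623.

3.66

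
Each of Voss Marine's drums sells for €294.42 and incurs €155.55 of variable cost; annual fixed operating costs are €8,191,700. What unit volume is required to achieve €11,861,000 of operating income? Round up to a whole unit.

144,400 drums

Unit CM = price − variable cost = €294.42 − €155.55 = €138.87.
Units = (FC + target) / CM = (€8,191,700 + €11,861,000) / €138.87 = 144,399.08, so 144,400 drums.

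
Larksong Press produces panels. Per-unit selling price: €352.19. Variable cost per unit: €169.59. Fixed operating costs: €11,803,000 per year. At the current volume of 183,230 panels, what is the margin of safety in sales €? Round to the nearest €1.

€41,766,721

Unit CM = price − variable cost = €352.19 − €169.59 = €182.60. Break-even units = €11,803,000 ÷ €182.60 = 64,638.55; break-even revenue = 64,638.55 × €352.19 = €22,765,052.41.
Current sales = 183,230 × €352.19 = €64,531,773.70.
Margin of safety = €64,531,773.70 − €22,765,052.41 = €41,766,721.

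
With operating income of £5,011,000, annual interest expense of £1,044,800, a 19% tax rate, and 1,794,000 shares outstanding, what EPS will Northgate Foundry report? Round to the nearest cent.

£1.79

Pre-tax income = £5,011,000 − £1,044,800.00 = £3,966,200.00.
After tax at 19%: net income = £3,966,200.00 × 0.81 = £3,212,622.00.
Per share: £3,212,622.00 / 1,794,000 shares = £1.79.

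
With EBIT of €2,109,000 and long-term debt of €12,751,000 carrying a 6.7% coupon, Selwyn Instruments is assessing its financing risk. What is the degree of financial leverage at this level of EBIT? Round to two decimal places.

1.68

Interest = €854,317.00.
DFL = EBIT ÷ (EBIT − I) = €2,109,000 ÷ (€2,109,000 − €854,317.00) = €2,109,000 ÷ €1,254,683.00 = 1.6809.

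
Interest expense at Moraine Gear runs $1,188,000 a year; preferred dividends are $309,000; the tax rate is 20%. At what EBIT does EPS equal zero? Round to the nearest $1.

Preferred dividends are paid after tax, so their pre-tax equivalent is $309,000 ÷ (1 − 0.20) = $386,250.00.
Financial break-even EBIT = interest + D_p ÷ (1 − t) = $1,188,000 + $386,250.00 = $1,574,250.00.

$1,574,250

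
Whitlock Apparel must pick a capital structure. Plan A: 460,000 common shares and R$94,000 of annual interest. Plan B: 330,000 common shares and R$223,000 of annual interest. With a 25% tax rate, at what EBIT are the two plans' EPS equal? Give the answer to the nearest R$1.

At indifference, (EBIT − 94,000)(1 − t)/460,000 = (EBIT − 223,000)(1 − t)/330,000.
Cancelling (1 − t) and cross-multiplying: 330,000·(EBIT − 94,000) = 460,000·(EBIT − 223,000).
EBIT × (460,000 − 330,000) = 223,000 × 460,000 − 94,000 × 330,000 = 71,560,000,000, so EBIT = 71,560,000,000 ÷ 130,000 = 550,461.54.

R$550,462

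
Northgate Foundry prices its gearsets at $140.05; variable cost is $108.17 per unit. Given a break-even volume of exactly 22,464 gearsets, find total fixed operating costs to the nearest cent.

$716,152.32

Unit CM = price − variable cost = $140.05 − $108.17 = $31.88.
Fixed costs = break-even units × CM = 22,464 × $31.88 = $716,152.32.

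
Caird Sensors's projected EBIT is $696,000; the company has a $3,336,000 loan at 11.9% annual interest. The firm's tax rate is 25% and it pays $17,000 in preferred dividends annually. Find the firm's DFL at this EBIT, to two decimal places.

2.52

Annual interest charges come to $396,984.00.
Pre-tax preferred-dividend burden = $17,000 ÷ (1 − 0.25) = $22,666.67.
DFL = EBIT ÷ [EBIT − I − D_p/(1−t)] = $696,000 ÷ [$696,000 − $396,984.00 − $22,666.67] = $696,000 ÷ $276,349.33 = 2.5186.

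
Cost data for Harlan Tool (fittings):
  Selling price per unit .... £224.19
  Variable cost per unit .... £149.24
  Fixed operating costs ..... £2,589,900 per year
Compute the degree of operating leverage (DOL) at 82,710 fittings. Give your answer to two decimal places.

At 82,710 units, contribution = 82,710 × £74.95 = £6,199,114.50.
Subtracting fixed costs: EBIT = £6,199,114.50 − £2,589,900 = £3,609,214.50.
DOL = contribution ÷ EBIT = £6,199,114.50 ÷ £3,609,214.50 = 1.7176.

1.72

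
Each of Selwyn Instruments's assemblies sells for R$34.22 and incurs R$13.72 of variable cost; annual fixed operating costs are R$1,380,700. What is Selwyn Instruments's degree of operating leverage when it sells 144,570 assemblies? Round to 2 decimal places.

At 144,570 units, contribution = 144,570 × R$20.50 = R$2,963,685.00.
EBIT = R$2,963,685.00 − R$1,380,700 = R$1,582,985.00.
So DOL = total CM / EBIT = R$2,963,685.00 / R$1,582,985.00 = 1.8722.

1.87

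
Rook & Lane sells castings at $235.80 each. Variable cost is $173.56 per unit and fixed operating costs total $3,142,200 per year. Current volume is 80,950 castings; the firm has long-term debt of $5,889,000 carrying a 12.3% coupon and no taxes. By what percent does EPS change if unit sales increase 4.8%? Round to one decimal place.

Total contribution margin = 80,950 × $62.24 = $5,038,328.00.
EBIT = $5,038,328.00 − $3,142,200 = $1,896,128.00.
After interest of $724,347.00, pre-tax earnings = $1,171,781.00.
Degree of combined leverage = contribution ÷ (EBIT − I) = $5,038,328.00 ÷ $1,171,781.00 = 4.2997.
%ΔEPS = DCL × %ΔSales = 4.2997 × +4.8% = +20.6%.

+20.6%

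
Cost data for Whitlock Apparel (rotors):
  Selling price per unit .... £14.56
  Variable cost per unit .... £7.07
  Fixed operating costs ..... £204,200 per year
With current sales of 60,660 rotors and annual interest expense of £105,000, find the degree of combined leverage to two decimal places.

Contribution at this volume is 60,660 × £7.49 = £454,343.40.
Subtracting fixed costs: EBIT = £454,343.40 − £204,200 = £250,143.40. Interest = £105,000.00.
DOL = £454,343.40 ÷ £250,143.40 = 1.8163; DFL = £250,143.40 ÷ £145,143.40 = 1.7234.
DCL = DOL × DFL = 1.8163 × 1.7234 = 3.1302.

3.13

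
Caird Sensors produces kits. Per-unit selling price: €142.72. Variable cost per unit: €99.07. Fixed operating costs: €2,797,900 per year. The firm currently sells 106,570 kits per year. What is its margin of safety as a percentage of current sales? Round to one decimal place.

39.9%

Contribution margin per unit = €142.72 − €99.07 = €43.65. Break-even units = €2,797,900 ÷ €43.65 = 64,098.51; break-even revenue = 64,098.51 × €142.72 = €9,148,139.47.
Actual sales revenue = 106,570 × €142.72 = €15,209,670.40.
Margin of safety = (€15,209,670.40 − €9,148,139.47) ÷ €15,209,670.40 = 39.9%.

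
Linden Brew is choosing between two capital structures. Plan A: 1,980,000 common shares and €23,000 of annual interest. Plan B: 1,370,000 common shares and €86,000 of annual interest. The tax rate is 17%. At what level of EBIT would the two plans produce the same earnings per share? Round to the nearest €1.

Set EPS_A = EPS_B: (EBIT − €23,000)(1 − 0.17) ÷ 1,980,000 = (EBIT − €86,000)(1 − 0.17) ÷ 1,370,000.
Cancelling (1 − t) and cross-multiplying: 1,370,000·(EBIT − 23,000) = 1,980,000·(EBIT − 86,000).
EBIT × (1,980,000 − 1,370,000) = 86,000 × 1,980,000 − 23,000 × 1,370,000 = 138,770,000,000, so EBIT = 138,770,000,000 ÷ 610,000 = 227,491.80.

€227,492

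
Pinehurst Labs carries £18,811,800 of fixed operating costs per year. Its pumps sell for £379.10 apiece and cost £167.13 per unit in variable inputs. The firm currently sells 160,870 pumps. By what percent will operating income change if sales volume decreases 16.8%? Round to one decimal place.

Total contribution margin = 160,870 × £211.97 = £34,099,613.90.
Operating income = contribution − fixed costs = £34,099,613.90 − £18,811,800 = £15,287,813.90.
So DOL = total CM / EBIT = £34,099,613.90 / £15,287,813.90 = 2.2305.
%ΔEBIT = DOL × %ΔSales = 2.2305 × -16.8% = -37.5%.

-37.5%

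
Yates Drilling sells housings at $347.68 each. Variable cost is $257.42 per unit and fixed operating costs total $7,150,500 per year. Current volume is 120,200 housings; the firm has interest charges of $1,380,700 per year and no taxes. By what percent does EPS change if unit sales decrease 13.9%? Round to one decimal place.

At 120,200 units, contribution = 120,200 × $90.26 = $10,849,252.00.
Operating income = contribution − fixed costs = $10,849,252.00 − $7,150,500 = $3,698,752.00.
After interest of $1,380,700.00, pre-tax earnings = $2,318,052.00.
Degree of combined leverage = contribution ÷ (EBIT − I) = $10,849,252.00 ÷ $2,318,052.00 = 4.6803.
EPS therefore changes by 4.6803 × (-13.9%) = -65.1%.

-65.1%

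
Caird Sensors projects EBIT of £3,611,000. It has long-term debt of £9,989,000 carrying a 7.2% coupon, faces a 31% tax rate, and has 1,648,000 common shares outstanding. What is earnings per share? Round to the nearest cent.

£1.21

Interest = £719,208.00, so EBT = £3,611,000 − £719,208.00 = £2,891,792.00.
Net income = £2,891,792.00 × (1 − 0.31) = £1,995,336.48.
EPS = £1,995,336.48 ÷ 1,648,000 = £1.21.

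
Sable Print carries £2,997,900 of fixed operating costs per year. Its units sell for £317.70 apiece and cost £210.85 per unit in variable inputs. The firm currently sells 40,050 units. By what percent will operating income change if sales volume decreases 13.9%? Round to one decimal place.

At 40,050 units, contribution = 40,050 × £106.85 = £4,279,342.50.
EBIT = £4,279,342.50 − £2,997,900 = £1,281,442.50.
Degree of operating leverage = £4,279,342.50 / £1,281,442.50 = 3.3395.
So EBIT moves 3.3395 × (-13.9%) = -46.4%.

-46.4%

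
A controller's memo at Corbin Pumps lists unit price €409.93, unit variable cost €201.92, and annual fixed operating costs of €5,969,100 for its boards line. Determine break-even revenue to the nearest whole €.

€11,763,440

Contribution margin per unit = €409.93 − €201.92 = €208.01, a CM ratio of €208.01 ÷ €409.93 = 0.5074.
Break-even sales = FC ÷ CM ratio = €5,969,100 × €409.93 / €208.01 = €11,763,440.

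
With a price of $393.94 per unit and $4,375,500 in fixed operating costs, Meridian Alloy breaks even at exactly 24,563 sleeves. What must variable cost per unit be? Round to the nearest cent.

At break-even, FC = Q × (P − VC), so P − VC = $4,375,500 ÷ 24,563 = $178.1338.
Variable cost per unit = $393.94 − $178.1338 = $215.81.

$215.81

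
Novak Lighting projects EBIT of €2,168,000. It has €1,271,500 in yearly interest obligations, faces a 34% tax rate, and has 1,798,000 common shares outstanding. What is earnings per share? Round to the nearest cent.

€0.33

Pre-tax income = €2,168,000 − €1,271,500.00 = €896,500.00.
Net income = €896,500.00 × (1 − 0.34) = €591,690.00.
EPS = €591,690.00 ÷ 1,798,000 = €0.33.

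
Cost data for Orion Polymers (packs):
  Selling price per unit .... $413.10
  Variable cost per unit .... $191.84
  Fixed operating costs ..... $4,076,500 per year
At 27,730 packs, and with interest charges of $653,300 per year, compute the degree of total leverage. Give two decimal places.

Contribution at this volume is 27,730 × $221.26 = $6,135,539.80.
EBIT = $6,135,539.80 − $4,076,500 = $2,059,039.80. Interest = $653,300.00.
DOL = $6,135,539.80 ÷ $2,059,039.80 = 2.9798; DFL = $2,059,039.80 ÷ $1,405,739.80 = 1.4647.
Combined leverage = 2.9798 × 1.4647 = 4.3645.

4.36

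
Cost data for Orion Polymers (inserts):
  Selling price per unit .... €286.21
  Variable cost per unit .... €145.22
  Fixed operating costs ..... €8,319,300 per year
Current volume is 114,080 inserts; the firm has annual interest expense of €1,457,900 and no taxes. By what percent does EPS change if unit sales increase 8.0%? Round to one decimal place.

+20.4%

Contribution at this volume is 114,080 × €140.99 = €16,084,139.20.
Operating income = contribution − fixed costs = €16,084,139.20 − €8,319,300 = €7,764,839.20.
After interest of €1,457,900.00, pre-tax earnings = €6,306,939.20.
DCL = total CM / (EBIT − I) = €16,084,139.20 / €6,306,939.20 = 2.5502.
EPS therefore changes by 2.5502 × (+8.0%) = +20.4%.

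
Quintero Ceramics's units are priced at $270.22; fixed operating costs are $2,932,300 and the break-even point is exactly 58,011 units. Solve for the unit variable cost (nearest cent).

$219.67

Contribution per unit must be FC / Q = $2,932,300 / 58,011 = $50.5473.
Variable cost per unit = $270.22 − $50.5473 = $219.67.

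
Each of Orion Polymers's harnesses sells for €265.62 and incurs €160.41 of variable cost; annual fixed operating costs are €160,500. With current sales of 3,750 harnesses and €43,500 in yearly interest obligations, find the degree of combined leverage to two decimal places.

Total contribution margin = 3,750 × €105.21 = €394,537.50.
Operating income = contribution − fixed costs = €394,537.50 − €160,500 = €234,037.50. Interest = €43,500.00, so EBIT − I = €190,537.50.
DCL = contribution ÷ (EBIT − I) = €394,537.50 ÷ €190,537.50 = 2.0707.

2.07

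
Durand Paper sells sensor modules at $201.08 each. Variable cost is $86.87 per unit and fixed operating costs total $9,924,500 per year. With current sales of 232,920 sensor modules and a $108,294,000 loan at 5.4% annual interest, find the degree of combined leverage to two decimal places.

Total contribution margin = 232,920 × $114.21 = $26,601,793.20.
EBIT = $26,601,793.20 − $9,924,500 = $16,677,293.20. Interest = $5,847,876.00, so EBIT − I = $10,829,417.20.
Degree of total leverage = total CM / (EBIT − interest) = $26,601,793.20 / $10,829,417.20 = 2.4564.

2.46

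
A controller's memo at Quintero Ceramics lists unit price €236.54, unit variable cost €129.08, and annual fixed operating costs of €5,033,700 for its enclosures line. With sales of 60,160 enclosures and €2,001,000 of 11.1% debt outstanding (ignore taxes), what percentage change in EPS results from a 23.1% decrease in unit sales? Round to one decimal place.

Contribution at this volume is 60,160 × €107.46 = €6,464,793.60.
Subtracting fixed costs: EBIT = €6,464,793.60 − €5,033,700 = €1,431,093.60.
Interest = €222,111.00, so EBIT − I = €1,208,982.60.
Degree of combined leverage = contribution ÷ (EBIT − I) = €6,464,793.60 ÷ €1,208,982.60 = 5.3473.
EPS therefore changes by 5.3473 × (-23.1%) = -123.5%.

-123.5%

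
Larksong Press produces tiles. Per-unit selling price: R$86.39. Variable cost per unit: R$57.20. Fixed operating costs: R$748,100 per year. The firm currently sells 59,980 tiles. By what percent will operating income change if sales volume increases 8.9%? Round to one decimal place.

+15.5%

At 59,980 units, contribution = 59,980 × R$29.19 = R$1,750,816.20.
Operating income = contribution − fixed costs = R$1,750,816.20 − R$748,100 = R$1,002,716.20.
Degree of operating leverage = R$1,750,816.20 / R$1,002,716.20 = 1.7461.
Operating income changes by 1.7461 × +8.9% = +15.5%.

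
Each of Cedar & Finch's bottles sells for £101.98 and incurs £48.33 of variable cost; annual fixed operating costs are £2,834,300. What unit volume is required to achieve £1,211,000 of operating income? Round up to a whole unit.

75,402 bottles

Unit CM = price − variable cost = £101.98 − £48.33 = £53.65.
Units = (FC + target) / CM = (£2,834,300 + £1,211,000) / £53.65 = 75,401.68, so 75,402 bottles.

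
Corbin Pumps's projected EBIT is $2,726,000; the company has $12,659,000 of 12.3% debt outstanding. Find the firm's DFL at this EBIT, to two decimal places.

2.33

Annual interest charges come to $1,557,057.00.
DFL = EBIT ÷ (EBIT − I) = $2,726,000 ÷ ($2,726,000 − $1,557,057.00) = $2,726,000 ÷ $1,168,943.00 = 2.3320.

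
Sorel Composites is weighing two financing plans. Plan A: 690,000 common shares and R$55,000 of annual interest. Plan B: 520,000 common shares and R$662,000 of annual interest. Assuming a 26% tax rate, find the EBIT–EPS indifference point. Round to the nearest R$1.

R$2,518,706

At indifference, (EBIT − 55,000)(1 − t)/690,000 = (EBIT − 662,000)(1 − t)/520,000.
The (1 − t) factor cancels: (EBIT − 55,000) × 520,000 = (EBIT − 662,000) × 690,000.
EBIT × (690,000 − 520,000) = 662,000 × 690,000 − 55,000 × 520,000 = 428,180,000,000, so EBIT = 428,180,000,000 ÷ 170,000 = 2,518,705.88.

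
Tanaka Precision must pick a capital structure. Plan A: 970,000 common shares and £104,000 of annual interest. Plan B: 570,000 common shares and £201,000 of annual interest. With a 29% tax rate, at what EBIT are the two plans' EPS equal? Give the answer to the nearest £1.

£339,225

At indifference, (EBIT − 104,000)(1 − t)/970,000 = (EBIT − 201,000)(1 − t)/570,000.
The (1 − t) factor cancels: (EBIT − 104,000) × 570,000 = (EBIT − 201,000) × 970,000.
EBIT × (970,000 − 570,000) = 201,000 × 970,000 − 104,000 × 570,000 = 135,690,000,000, so EBIT = 135,690,000,000 ÷ 400,000 = 339,225.00.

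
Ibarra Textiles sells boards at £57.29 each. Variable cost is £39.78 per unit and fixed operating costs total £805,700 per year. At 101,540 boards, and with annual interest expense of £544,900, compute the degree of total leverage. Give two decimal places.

4.16

Total contribution margin = 101,540 × £17.51 = £1,777,965.40.
EBIT = £1,777,965.40 − £805,700 = £972,265.40. Interest = £544,900.00, so EBIT − I = £427,365.40.
DCL = contribution ÷ (EBIT − I) = £1,777,965.40 ÷ £427,365.40 = 4.1603.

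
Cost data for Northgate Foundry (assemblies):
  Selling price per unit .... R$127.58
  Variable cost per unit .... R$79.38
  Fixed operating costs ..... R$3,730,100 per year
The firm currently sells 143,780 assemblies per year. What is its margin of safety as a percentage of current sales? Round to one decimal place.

46.2%

Each unit contributes R$127.58 − R$79.38 = R$48.20. Break-even units = R$3,730,100 ÷ R$48.20 = 77,387.97; break-even revenue = 77,387.97 × R$127.58 = R$9,873,156.80.
Actual sales revenue = 143,780 × R$127.58 = R$18,343,452.40.
Margin of safety = (R$18,343,452.40 − R$9,873,156.80) ÷ R$18,343,452.40 = 46.2%.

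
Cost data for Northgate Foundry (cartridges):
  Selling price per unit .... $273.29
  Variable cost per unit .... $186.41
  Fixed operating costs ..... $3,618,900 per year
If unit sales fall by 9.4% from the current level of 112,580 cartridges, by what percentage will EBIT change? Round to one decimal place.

Contribution at this volume is 112,580 × $86.88 = $9,780,950.40.
EBIT = $9,780,950.40 − $3,618,900 = $6,162,050.40.
DOL = contribution ÷ EBIT = $9,780,950.40 ÷ $6,162,050.40 = 1.5873.
Operating income changes by 1.5873 × -9.4% = -14.9%.

-14.9%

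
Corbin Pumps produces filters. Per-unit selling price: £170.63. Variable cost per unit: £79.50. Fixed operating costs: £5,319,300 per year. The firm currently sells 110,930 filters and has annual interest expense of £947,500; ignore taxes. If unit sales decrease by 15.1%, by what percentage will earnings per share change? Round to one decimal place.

-39.7%

Contribution at this volume is 110,930 × £91.13 = £10,109,050.90.
EBIT = £10,109,050.90 − £5,319,300 = £4,789,750.90.
Interest = £947,500.00, so EBIT − I = £3,842,250.90.
DCL = total CM / (EBIT − I) = £10,109,050.90 / £3,842,250.90 = 2.6310.
EPS therefore changes by 2.6310 × (-15.1%) = -39.7%.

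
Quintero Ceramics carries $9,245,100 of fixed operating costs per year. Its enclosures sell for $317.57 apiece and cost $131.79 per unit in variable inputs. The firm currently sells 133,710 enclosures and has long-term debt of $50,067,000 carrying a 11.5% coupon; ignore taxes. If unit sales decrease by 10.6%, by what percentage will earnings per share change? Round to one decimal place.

Total contribution margin = 133,710 × $185.78 = $24,840,643.80.
Subtracting fixed costs: EBIT = $24,840,643.80 − $9,245,100 = $15,595,543.80.
Interest = $5,757,705.00, so EBIT − I = $9,837,838.80.
DCL = total CM / (EBIT − I) = $24,840,643.80 / $9,837,838.80 = 2.5250.
EPS therefore changes by 2.5250 × (-10.6%) = -26.8%.

-26.8%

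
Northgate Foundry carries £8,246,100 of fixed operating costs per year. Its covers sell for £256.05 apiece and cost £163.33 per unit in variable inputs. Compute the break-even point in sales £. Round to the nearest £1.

CM per unit = £256.05 − £163.33 = £92.72; CM ratio = £92.72 / £256.05 = 0.3621.
Break-even sales = FC ÷ CM ratio = £8,246,100 × £256.05 / £92.72 = £22,771,936.

£22,771,936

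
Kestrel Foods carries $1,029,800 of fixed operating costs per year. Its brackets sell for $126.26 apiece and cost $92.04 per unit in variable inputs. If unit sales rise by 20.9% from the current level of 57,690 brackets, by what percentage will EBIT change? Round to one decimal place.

+43.7%

Contribution at this volume is 57,690 × $34.22 = $1,974,151.80.
EBIT = $1,974,151.80 − $1,029,800 = $944,351.80.
So DOL = total CM / EBIT = $1,974,151.80 / $944,351.80 = 2.0905.
%ΔEBIT = DOL × %ΔSales = 2.0905 × +20.9% = +43.7%.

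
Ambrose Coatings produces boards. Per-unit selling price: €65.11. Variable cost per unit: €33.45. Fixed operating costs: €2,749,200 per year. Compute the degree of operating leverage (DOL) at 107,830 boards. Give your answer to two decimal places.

Total contribution margin = 107,830 × €31.66 = €3,413,897.80.
Subtracting fixed costs: EBIT = €3,413,897.80 − €2,749,200 = €664,697.80.
DOL = contribution ÷ EBIT = €3,413,897.80 ÷ €664,697.80 = 5.1360.

5.14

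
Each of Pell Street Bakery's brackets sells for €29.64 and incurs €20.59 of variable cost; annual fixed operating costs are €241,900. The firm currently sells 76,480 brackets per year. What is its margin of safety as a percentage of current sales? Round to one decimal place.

Each unit contributes €29.64 − €20.59 = €9.05. Break-even units = €241,900 ÷ €9.05 = 26,729.28; break-even revenue = 26,729.28 × €29.64 = €792,255.91.
Current sales = 76,480 × €29.64 = €2,266,867.20.
Margin of safety = (€2,266,867.20 − €792,255.91) ÷ €2,266,867.20 = 65.1%.

65.1%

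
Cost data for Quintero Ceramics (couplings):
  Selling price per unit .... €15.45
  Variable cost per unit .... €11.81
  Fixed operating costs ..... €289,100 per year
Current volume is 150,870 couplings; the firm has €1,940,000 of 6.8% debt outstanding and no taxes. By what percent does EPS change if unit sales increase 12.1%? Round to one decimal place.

+51.9%

Contribution at this volume is 150,870 × €3.64 = €549,166.80.
Operating income = contribution − fixed costs = €549,166.80 − €289,100 = €260,066.80.
Interest = €131,920.00, so EBIT − I = €128,146.80.
Degree of combined leverage = contribution ÷ (EBIT − I) = €549,166.80 ÷ €128,146.80 = 4.2855.
EPS therefore changes by 4.2855 × (+12.1%) = +51.9%.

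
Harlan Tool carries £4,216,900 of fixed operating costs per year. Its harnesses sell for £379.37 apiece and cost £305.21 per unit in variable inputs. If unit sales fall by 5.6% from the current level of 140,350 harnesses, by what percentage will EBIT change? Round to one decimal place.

-9.4%

Total contribution margin = 140,350 × £74.16 = £10,408,356.00.
Operating income = contribution − fixed costs = £10,408,356.00 − £4,216,900 = £6,191,456.00.
Degree of operating leverage = £10,408,356.00 / £6,191,456.00 = 1.6811.
So EBIT moves 1.6811 × (-5.6%) = -9.4%.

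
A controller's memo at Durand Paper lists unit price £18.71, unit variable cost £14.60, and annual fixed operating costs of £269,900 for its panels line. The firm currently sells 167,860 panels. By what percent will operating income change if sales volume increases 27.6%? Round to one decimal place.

+45.3%

At 167,860 units, contribution = 167,860 × £4.11 = £689,904.60.
Operating income = contribution − fixed costs = £689,904.60 − £269,900 = £420,004.60.
DOL = contribution ÷ EBIT = £689,904.60 ÷ £420,004.60 = 1.6426.
Operating income changes by 1.6426 × +27.6% = +45.3%.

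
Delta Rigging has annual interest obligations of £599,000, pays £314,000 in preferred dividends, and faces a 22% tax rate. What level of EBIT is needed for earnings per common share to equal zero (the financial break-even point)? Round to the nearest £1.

£1,001,564

Preferred dividends are paid after tax, so their pre-tax equivalent is £314,000 ÷ (1 − 0.22) = £402,564.10.
Financial break-even EBIT = interest + D_p ÷ (1 − t) = £599,000 + £402,564.10 = £1,001,564.10.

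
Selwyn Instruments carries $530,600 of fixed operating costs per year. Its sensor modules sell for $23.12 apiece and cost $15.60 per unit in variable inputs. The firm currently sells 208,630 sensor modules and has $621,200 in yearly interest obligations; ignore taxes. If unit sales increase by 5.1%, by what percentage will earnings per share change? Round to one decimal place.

Contribution at this volume is 208,630 × $7.52 = $1,568,897.60.
Subtracting fixed costs: EBIT = $1,568,897.60 − $530,600 = $1,038,297.60.
After interest of $621,200.00, pre-tax earnings = $417,097.60.
Degree of combined leverage = contribution ÷ (EBIT − I) = $1,568,897.60 ÷ $417,097.60 = 3.7615.
%ΔEPS = DCL × %ΔSales = 3.7615 × +5.1% = +19.2%.

+19.2%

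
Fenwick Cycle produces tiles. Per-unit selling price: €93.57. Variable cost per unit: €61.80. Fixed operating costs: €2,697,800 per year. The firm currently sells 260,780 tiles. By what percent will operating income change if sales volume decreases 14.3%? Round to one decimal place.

-21.2%

Total contribution margin = 260,780 × €31.77 = €8,284,980.60.
Operating income = contribution − fixed costs = €8,284,980.60 − €2,697,800 = €5,587,180.60.
Degree of operating leverage = €8,284,980.60 / €5,587,180.60 = 1.4829.
%ΔEBIT = DOL × %ΔSales = 1.4829 × -14.3% = -21.2%.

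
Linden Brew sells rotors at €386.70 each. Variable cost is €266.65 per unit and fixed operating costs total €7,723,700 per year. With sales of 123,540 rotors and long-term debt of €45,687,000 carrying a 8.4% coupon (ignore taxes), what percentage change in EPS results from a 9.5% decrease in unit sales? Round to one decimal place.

Contribution at this volume is 123,540 × €120.05 = €14,830,977.00.
Operating income = contribution − fixed costs = €14,830,977.00 − €7,723,700 = €7,107,277.00.
Interest = €3,837,708.00, so EBIT − I = €3,269,569.00.
DCL = total CM / (EBIT − I) = €14,830,977.00 / €3,269,569.00 = 4.5361.
%ΔEPS = DCL × %ΔSales = 4.5361 × -9.5% = -43.1%.

-43.1%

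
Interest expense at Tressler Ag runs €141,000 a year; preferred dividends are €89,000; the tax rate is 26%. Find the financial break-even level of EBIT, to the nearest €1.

Preferred dividends are paid after tax, so their pre-tax equivalent is €89,000 ÷ (1 − 0.26) = €120,270.27.
EPS = 0 when EBIT covers interest plus the pre-tax preferred burden: €141,000 + €120,270.27 = €261,270.27.

€261,270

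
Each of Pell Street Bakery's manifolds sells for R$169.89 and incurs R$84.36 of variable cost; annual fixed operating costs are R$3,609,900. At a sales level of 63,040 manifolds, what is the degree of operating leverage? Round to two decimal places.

3.03

At 63,040 units, contribution = 63,040 × R$85.53 = R$5,391,811.20.
EBIT = R$5,391,811.20 − R$3,609,900 = R$1,781,911.20.
So DOL = total CM / EBIT = R$5,391,811.20 / R$1,781,911.20 = 3.0259.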